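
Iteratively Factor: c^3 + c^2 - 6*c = (c - 2)*(c^2 + 3*c) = (c - 2)*(c + 3)*(c)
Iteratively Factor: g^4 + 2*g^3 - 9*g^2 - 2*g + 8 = (g + 4)*(g^3 - 2*g^2 - g + 2) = (g + 1)*(g + 4)*(g^2 - 3*g + 2) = (g - 1)*(g + 1)*(g + 4)*(g - 2)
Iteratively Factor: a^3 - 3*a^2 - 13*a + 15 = (a - 5)*(a^2 + 2*a - 3) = (a - 5)*(a - 1)*(a + 3)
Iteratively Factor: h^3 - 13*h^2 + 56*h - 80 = (h - 4)*(h^2 - 9*h + 20) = (h - 4)^2*(h - 5)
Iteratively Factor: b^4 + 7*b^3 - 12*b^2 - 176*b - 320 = (b - 5)*(b^3 + 12*b^2 + 48*b + 64) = (b - 5)*(b + 4)*(b^2 + 8*b + 16) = (b - 5)*(b + 4)^2*(b + 4)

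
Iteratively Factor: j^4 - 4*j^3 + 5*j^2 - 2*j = (j - 1)*(j^3 - 3*j^2 + 2*j) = (j - 1)^2*(j^2 - 2*j) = j*(j - 1)^2*(j - 2)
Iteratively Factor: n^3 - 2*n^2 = (n - 2)*(n^2) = n*(n - 2)*(n)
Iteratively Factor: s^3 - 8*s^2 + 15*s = (s)*(s^2 - 8*s + 15) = s*(s - 5)*(s - 3)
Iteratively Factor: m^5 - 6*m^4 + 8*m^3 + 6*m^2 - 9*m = (m - 3)*(m^4 - 3*m^3 - m^2 + 3*m) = (m - 3)*(m + 1)*(m^3 - 4*m^2 + 3*m) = m*(m - 3)*(m + 1)*(m^2 - 4*m + 3) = m*(m - 3)*(m - 1)*(m + 1)*(m - 3)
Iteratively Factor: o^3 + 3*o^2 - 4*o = (o + 4)*(o^2 - o) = (o - 1)*(o + 4)*(o)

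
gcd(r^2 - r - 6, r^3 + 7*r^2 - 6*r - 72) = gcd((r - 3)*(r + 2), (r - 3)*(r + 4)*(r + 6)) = r - 3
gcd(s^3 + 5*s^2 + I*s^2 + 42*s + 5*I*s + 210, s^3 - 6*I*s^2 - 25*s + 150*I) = s^2 + s*(5 - 6*I) - 30*I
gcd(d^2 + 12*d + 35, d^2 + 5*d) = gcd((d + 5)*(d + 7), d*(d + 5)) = d + 5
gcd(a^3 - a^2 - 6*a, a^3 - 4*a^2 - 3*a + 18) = a^2 - a - 6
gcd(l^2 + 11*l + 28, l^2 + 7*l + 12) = l + 4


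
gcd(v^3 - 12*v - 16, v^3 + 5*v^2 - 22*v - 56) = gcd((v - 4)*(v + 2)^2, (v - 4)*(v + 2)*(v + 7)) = v^2 - 2*v - 8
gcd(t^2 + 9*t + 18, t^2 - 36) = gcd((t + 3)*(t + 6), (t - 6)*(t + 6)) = t + 6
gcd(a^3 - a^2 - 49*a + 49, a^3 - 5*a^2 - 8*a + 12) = a - 1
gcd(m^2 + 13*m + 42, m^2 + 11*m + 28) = m + 7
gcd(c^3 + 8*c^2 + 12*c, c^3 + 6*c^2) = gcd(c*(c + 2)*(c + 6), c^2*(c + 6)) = c^2 + 6*c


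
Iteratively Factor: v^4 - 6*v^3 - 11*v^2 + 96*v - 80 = (v - 1)*(v^3 - 5*v^2 - 16*v + 80) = (v - 4)*(v - 1)*(v^2 - v - 20) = (v - 5)*(v - 4)*(v - 1)*(v + 4)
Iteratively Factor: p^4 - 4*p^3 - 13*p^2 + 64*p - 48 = (p - 4)*(p^3 - 13*p + 12) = (p - 4)*(p + 4)*(p^2 - 4*p + 3) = (p - 4)*(p - 1)*(p + 4)*(p - 3)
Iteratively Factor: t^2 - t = (t)*(t - 1)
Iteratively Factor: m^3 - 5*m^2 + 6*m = (m - 2)*(m^2 - 3*m) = (m - 3)*(m - 2)*(m)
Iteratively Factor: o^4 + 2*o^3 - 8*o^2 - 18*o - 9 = (o + 1)*(o^3 + o^2 - 9*o - 9) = (o + 1)*(o + 3)*(o^2 - 2*o - 3) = (o - 3)*(o + 1)*(o + 3)*(o + 1)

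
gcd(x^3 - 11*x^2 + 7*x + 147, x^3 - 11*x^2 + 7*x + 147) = x^3 - 11*x^2 + 7*x + 147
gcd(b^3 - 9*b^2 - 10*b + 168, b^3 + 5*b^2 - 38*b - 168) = b^2 - 2*b - 24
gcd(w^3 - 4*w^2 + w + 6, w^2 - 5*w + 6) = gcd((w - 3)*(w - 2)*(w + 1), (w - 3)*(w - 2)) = w^2 - 5*w + 6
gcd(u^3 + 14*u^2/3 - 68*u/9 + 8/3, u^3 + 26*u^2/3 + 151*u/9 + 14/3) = u + 6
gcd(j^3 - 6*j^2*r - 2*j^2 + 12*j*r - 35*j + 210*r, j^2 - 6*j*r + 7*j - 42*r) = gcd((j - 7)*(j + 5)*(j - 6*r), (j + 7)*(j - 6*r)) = -j + 6*r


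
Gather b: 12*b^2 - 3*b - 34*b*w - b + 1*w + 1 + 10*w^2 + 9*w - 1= 12*b^2 + b*(-34*w - 4) + 10*w^2 + 10*w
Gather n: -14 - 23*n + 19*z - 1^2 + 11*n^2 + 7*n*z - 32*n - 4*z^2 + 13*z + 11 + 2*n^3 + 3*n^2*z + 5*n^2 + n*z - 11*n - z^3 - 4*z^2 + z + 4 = 2*n^3 + n^2*(3*z + 16) + n*(8*z - 66) - z^3 - 8*z^2 + 33*z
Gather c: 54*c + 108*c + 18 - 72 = 162*c - 54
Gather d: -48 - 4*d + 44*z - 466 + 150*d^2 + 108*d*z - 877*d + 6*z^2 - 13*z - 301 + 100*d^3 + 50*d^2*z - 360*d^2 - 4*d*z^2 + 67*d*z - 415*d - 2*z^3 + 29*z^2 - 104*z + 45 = 100*d^3 + d^2*(50*z - 210) + d*(-4*z^2 + 175*z - 1296) - 2*z^3 + 35*z^2 - 73*z - 770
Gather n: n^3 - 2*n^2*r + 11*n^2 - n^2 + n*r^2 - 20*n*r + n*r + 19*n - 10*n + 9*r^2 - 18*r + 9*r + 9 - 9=n^3 + n^2*(10 - 2*r) + n*(r^2 - 19*r + 9) + 9*r^2 - 9*r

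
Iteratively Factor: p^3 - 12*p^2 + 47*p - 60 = (p - 3)*(p^2 - 9*p + 20) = (p - 4)*(p - 3)*(p - 5)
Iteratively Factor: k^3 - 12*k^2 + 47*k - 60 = (k - 4)*(k^2 - 8*k + 15) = (k - 5)*(k - 4)*(k - 3)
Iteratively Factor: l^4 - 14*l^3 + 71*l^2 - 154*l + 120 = (l - 2)*(l^3 - 12*l^2 + 47*l - 60) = (l - 5)*(l - 2)*(l^2 - 7*l + 12) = (l - 5)*(l - 4)*(l - 2)*(l - 3)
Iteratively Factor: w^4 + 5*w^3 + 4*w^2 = (w + 1)*(w^3 + 4*w^2) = (w + 1)*(w + 4)*(w^2) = w*(w + 1)*(w + 4)*(w)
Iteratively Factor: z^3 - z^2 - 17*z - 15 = (z + 1)*(z^2 - 2*z - 15) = (z - 5)*(z + 1)*(z + 3)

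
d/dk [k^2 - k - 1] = 2*k - 1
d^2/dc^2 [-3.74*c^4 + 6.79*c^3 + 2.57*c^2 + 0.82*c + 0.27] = -44.88*c^2 + 40.74*c + 5.14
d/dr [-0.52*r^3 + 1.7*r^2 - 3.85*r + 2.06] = -1.56*r^2 + 3.4*r - 3.85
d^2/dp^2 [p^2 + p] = 2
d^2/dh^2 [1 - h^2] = -2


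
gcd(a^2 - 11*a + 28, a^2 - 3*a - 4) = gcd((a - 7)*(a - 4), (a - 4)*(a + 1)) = a - 4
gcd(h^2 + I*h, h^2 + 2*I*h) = h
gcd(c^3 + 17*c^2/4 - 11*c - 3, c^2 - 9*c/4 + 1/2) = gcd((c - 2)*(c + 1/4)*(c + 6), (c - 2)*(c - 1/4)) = c - 2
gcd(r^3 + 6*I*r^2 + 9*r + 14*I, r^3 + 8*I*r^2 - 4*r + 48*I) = r - 2*I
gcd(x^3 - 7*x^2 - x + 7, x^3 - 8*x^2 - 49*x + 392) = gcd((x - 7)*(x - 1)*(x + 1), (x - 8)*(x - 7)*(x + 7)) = x - 7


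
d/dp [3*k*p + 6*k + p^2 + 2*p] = 3*k + 2*p + 2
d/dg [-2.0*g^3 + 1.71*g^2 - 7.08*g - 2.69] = -6.0*g^2 + 3.42*g - 7.08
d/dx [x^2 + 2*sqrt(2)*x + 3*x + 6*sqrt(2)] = 2*x + 2*sqrt(2) + 3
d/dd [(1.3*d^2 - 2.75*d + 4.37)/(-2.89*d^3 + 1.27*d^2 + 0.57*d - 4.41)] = (3.757*d^4 - 15.895*d^3 + 42.1214*d^2 - 22.5658*d + 9.6366)/(8.3521*d^6 - 7.3406*d^5 - 1.6817*d^4 + 26.9376*d^3 - 10.8765*d^2 - 5.0274*d + 19.4481)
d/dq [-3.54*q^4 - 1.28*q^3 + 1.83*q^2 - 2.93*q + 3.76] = -14.16*q^3 - 3.84*q^2 + 3.66*q - 2.93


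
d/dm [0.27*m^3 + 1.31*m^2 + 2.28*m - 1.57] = 0.81*m^2 + 2.62*m + 2.28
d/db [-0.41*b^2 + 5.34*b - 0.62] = 5.34 - 0.82*b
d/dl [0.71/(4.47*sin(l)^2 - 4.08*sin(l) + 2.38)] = (2.8968 - 6.3474*sin(l))*cos(l)/(4.47*sin(l)^2 - 4.08*sin(l) + 2.38)^2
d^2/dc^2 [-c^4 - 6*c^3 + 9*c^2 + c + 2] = -12*c^2 - 36*c + 18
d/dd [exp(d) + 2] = exp(d)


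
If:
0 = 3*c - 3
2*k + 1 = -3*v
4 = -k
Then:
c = 1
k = -4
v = 7/3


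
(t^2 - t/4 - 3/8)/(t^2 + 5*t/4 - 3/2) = (t + 1/2)/(t + 2)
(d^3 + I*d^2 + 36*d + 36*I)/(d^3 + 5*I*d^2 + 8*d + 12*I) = (d - 6*I)/(d - 2*I)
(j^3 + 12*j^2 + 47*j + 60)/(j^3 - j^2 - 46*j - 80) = (j^2 + 7*j + 12)/(j^2 - 6*j - 16)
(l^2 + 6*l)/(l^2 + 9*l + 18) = l/(l + 3)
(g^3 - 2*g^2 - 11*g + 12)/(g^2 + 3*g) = g - 5 + 4/g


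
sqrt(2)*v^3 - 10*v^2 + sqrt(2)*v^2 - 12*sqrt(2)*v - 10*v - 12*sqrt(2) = (v - 6*sqrt(2))*(v + sqrt(2))*(sqrt(2)*v + sqrt(2))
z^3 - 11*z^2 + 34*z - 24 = (z - 6)*(z - 4)*(z - 1)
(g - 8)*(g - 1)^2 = g^3 - 10*g^2 + 17*g - 8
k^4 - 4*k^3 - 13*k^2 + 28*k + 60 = (k - 5)*(k - 3)*(k + 2)^2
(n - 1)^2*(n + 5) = n^3 + 3*n^2 - 9*n + 5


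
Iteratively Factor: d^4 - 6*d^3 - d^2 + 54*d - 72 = (d - 4)*(d^3 - 2*d^2 - 9*d + 18) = (d - 4)*(d + 3)*(d^2 - 5*d + 6) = (d - 4)*(d - 2)*(d + 3)*(d - 3)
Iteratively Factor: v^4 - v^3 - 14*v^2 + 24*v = (v - 2)*(v^3 + v^2 - 12*v) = (v - 3)*(v - 2)*(v^2 + 4*v) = v*(v - 3)*(v - 2)*(v + 4)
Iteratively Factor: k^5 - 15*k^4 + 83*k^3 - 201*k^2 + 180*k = (k - 5)*(k^4 - 10*k^3 + 33*k^2 - 36*k) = (k - 5)*(k - 3)*(k^3 - 7*k^2 + 12*k) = (k - 5)*(k - 4)*(k - 3)*(k^2 - 3*k) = (k - 5)*(k - 4)*(k - 3)^2*(k)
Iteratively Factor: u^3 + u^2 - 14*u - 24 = (u + 3)*(u^2 - 2*u - 8) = (u - 4)*(u + 3)*(u + 2)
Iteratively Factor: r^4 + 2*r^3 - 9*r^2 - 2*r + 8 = (r - 2)*(r^3 + 4*r^2 - r - 4) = (r - 2)*(r + 4)*(r^2 - 1) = (r - 2)*(r - 1)*(r + 4)*(r + 1)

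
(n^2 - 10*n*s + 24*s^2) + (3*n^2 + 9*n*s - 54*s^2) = 4*n^2 - n*s - 30*s^2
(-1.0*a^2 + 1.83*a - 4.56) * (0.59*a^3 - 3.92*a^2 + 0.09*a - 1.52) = -0.59*a^5 + 4.9997*a^4 - 9.954*a^3 + 19.5599*a^2 - 3.192*a + 6.9312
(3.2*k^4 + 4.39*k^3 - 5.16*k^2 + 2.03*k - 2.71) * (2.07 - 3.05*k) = -9.76*k^5 - 6.7655*k^4 + 24.8253*k^3 - 16.8727*k^2 + 12.4676*k - 5.6097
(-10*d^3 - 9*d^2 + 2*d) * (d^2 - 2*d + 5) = -10*d^5 + 11*d^4 - 30*d^3 - 49*d^2 + 10*d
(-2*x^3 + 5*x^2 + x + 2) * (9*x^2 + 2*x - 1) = -18*x^5 + 41*x^4 + 21*x^3 + 15*x^2 + 3*x - 2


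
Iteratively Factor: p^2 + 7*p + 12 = (p + 4)*(p + 3)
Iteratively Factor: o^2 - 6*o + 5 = (o - 5)*(o - 1)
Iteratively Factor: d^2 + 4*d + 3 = (d + 1)*(d + 3)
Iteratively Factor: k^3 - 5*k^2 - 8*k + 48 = (k - 4)*(k^2 - k - 12) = (k - 4)^2*(k + 3)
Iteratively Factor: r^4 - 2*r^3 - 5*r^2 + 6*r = (r - 1)*(r^3 - r^2 - 6*r) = r*(r - 1)*(r^2 - r - 6) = r*(r - 3)*(r - 1)*(r + 2)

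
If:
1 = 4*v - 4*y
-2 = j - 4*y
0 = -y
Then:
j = -2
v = 1/4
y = 0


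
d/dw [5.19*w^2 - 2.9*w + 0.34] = 10.38*w - 2.9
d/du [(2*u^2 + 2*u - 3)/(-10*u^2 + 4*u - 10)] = (7*u^2 - 25*u - 2)/(25*u^4 - 20*u^3 + 54*u^2 - 20*u + 25)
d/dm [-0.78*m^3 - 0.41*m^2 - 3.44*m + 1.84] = -2.34*m^2 - 0.82*m - 3.44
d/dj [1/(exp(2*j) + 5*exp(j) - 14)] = (-2*exp(j) - 5)*exp(j)/(exp(2*j) + 5*exp(j) - 14)^2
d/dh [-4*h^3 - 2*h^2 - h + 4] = -12*h^2 - 4*h - 1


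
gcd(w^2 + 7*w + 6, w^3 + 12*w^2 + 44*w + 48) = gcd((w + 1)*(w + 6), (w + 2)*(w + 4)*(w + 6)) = w + 6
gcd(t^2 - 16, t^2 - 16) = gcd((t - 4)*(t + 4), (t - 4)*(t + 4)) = t^2 - 16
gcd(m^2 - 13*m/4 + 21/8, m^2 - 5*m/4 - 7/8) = m - 7/4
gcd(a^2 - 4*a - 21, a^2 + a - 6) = a + 3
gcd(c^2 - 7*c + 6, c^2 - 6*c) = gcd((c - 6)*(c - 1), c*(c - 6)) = c - 6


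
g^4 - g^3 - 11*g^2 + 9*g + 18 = (g - 3)*(g - 2)*(g + 1)*(g + 3)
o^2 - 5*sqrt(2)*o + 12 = (o - 3*sqrt(2))*(o - 2*sqrt(2))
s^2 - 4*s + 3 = (s - 3)*(s - 1)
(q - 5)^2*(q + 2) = q^3 - 8*q^2 + 5*q + 50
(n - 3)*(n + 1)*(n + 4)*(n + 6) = n^4 + 8*n^3 + n^2 - 78*n - 72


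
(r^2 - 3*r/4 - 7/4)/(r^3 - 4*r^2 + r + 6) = (r - 7/4)/(r^2 - 5*r + 6)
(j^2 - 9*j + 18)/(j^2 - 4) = (j^2 - 9*j + 18)/(j^2 - 4)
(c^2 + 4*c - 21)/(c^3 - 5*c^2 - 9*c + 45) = (c + 7)/(c^2 - 2*c - 15)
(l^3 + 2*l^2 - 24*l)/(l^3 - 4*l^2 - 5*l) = (-l^2 - 2*l + 24)/(-l^2 + 4*l + 5)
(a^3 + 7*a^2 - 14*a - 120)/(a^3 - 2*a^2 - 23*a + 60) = (a + 6)/(a - 3)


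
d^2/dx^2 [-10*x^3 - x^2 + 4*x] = -60*x - 2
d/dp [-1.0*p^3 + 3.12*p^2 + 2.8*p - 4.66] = -3.0*p^2 + 6.24*p + 2.8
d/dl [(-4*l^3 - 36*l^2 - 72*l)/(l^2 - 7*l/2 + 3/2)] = 16*(-l^4 + 7*l^3 + 45*l^2 - 27*l - 27)/(4*l^4 - 28*l^3 + 61*l^2 - 42*l + 9)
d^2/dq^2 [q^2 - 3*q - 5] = 2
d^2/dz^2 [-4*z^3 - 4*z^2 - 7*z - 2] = -24*z - 8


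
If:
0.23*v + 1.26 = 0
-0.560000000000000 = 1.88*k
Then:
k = -0.30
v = -5.48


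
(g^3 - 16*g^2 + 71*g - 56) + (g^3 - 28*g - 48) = 2*g^3 - 16*g^2 + 43*g - 104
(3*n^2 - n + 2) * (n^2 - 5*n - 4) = 3*n^4 - 16*n^3 - 5*n^2 - 6*n - 8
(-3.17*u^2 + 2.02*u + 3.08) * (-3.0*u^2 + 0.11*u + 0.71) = 9.51*u^4 - 6.4087*u^3 - 11.2685*u^2 + 1.773*u + 2.1868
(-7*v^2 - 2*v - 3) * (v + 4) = -7*v^3 - 30*v^2 - 11*v - 12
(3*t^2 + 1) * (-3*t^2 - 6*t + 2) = -9*t^4 - 18*t^3 + 3*t^2 - 6*t + 2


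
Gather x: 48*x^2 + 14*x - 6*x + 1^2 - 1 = 48*x^2 + 8*x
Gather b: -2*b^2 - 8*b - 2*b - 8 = -2*b^2 - 10*b - 8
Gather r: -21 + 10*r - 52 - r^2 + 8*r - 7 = -r^2 + 18*r - 80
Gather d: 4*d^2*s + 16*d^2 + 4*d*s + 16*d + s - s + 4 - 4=d^2*(4*s + 16) + d*(4*s + 16)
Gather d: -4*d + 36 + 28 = 64 - 4*d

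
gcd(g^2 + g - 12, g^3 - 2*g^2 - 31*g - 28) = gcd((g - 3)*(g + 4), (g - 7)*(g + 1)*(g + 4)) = g + 4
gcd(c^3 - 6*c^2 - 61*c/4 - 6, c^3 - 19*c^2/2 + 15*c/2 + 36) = c^2 - 13*c/2 - 12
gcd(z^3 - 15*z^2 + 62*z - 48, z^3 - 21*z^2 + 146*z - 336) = z^2 - 14*z + 48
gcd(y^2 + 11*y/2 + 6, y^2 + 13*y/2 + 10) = y + 4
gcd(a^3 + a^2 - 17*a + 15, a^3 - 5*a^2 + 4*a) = a - 1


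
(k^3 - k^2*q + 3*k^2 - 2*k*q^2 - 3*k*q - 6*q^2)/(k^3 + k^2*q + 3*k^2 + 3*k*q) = (k - 2*q)/k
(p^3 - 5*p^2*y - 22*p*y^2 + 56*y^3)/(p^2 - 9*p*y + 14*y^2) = p + 4*y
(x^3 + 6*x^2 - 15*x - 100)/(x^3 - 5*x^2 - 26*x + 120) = (x + 5)/(x - 6)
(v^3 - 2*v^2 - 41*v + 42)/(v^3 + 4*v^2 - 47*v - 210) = (v - 1)/(v + 5)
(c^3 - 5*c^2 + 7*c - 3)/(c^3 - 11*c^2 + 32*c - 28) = (c^3 - 5*c^2 + 7*c - 3)/(c^3 - 11*c^2 + 32*c - 28)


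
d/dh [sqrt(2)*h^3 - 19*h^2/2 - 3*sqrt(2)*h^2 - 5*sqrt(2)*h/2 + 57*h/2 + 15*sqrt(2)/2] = 3*sqrt(2)*h^2 - 19*h - 6*sqrt(2)*h - 5*sqrt(2)/2 + 57/2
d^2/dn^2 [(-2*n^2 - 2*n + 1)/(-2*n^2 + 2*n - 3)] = 16*(2*n^3 - 6*n^2 - 3*n + 4)/(8*n^6 - 24*n^5 + 60*n^4 - 80*n^3 + 90*n^2 - 54*n + 27)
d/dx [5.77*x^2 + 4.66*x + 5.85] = 11.54*x + 4.66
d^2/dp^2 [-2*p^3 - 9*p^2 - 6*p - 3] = -12*p - 18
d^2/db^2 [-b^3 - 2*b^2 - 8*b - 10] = -6*b - 4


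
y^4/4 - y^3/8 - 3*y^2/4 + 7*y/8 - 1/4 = (y/4 + 1/2)*(y - 1)^2*(y - 1/2)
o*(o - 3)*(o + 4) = o^3 + o^2 - 12*o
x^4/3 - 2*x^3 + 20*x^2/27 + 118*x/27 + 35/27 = (x/3 + 1/3)*(x - 5)*(x - 7/3)*(x + 1/3)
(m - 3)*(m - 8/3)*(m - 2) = m^3 - 23*m^2/3 + 58*m/3 - 16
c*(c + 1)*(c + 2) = c^3 + 3*c^2 + 2*c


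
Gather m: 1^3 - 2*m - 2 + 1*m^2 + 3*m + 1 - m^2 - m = 0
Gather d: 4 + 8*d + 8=8*d + 12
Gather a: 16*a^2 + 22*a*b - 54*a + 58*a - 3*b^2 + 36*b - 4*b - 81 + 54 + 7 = 16*a^2 + a*(22*b + 4) - 3*b^2 + 32*b - 20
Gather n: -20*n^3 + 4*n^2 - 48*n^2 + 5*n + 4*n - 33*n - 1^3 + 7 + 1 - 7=-20*n^3 - 44*n^2 - 24*n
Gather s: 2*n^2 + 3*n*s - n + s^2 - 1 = 2*n^2 + 3*n*s - n + s^2 - 1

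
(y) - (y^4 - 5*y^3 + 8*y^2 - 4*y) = -y^4 + 5*y^3 - 8*y^2 + 5*y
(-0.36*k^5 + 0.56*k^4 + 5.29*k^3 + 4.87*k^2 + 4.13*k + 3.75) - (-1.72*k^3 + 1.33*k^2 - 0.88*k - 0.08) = -0.36*k^5 + 0.56*k^4 + 7.01*k^3 + 3.54*k^2 + 5.01*k + 3.83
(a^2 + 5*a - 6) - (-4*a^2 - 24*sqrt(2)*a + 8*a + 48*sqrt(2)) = 5*a^2 - 3*a + 24*sqrt(2)*a - 48*sqrt(2) - 6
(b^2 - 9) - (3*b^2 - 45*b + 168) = -2*b^2 + 45*b - 177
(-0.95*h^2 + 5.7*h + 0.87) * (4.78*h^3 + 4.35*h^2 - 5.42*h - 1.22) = -4.541*h^5 + 23.1135*h^4 + 34.1026*h^3 - 25.9505*h^2 - 11.6694*h - 1.0614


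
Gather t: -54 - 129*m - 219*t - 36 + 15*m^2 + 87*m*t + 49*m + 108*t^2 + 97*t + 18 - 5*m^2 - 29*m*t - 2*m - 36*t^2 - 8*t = 10*m^2 - 82*m + 72*t^2 + t*(58*m - 130) - 72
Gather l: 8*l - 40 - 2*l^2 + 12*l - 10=-2*l^2 + 20*l - 50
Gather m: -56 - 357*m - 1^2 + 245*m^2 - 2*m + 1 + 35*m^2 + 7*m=280*m^2 - 352*m - 56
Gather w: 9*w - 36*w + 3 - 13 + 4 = -27*w - 6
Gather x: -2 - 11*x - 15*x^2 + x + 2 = -15*x^2 - 10*x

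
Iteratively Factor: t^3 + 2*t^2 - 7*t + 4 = (t + 4)*(t^2 - 2*t + 1) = (t - 1)*(t + 4)*(t - 1)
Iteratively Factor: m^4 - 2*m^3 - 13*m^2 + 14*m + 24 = (m - 4)*(m^3 + 2*m^2 - 5*m - 6) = (m - 4)*(m + 3)*(m^2 - m - 2) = (m - 4)*(m - 2)*(m + 3)*(m + 1)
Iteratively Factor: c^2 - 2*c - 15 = (c + 3)*(c - 5)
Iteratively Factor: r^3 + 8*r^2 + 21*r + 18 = (r + 2)*(r^2 + 6*r + 9) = (r + 2)*(r + 3)*(r + 3)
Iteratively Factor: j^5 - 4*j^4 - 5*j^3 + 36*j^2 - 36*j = (j + 3)*(j^4 - 7*j^3 + 16*j^2 - 12*j) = (j - 3)*(j + 3)*(j^3 - 4*j^2 + 4*j) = j*(j - 3)*(j + 3)*(j^2 - 4*j + 4) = j*(j - 3)*(j - 2)*(j + 3)*(j - 2)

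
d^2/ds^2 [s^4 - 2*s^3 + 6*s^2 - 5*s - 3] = 12*s^2 - 12*s + 12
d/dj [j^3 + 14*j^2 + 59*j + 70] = 3*j^2 + 28*j + 59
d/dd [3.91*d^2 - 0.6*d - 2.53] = 7.82*d - 0.6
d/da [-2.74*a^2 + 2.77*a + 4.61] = 2.77 - 5.48*a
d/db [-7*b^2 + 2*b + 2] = 2 - 14*b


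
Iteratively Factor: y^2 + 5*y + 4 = (y + 1)*(y + 4)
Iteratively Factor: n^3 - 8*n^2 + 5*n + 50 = (n - 5)*(n^2 - 3*n - 10) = (n - 5)*(n + 2)*(n - 5)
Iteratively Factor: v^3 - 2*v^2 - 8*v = (v)*(v^2 - 2*v - 8) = v*(v + 2)*(v - 4)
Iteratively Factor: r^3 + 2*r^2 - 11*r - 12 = (r - 3)*(r^2 + 5*r + 4) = (r - 3)*(r + 4)*(r + 1)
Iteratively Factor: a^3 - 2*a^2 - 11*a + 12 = (a - 4)*(a^2 + 2*a - 3) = (a - 4)*(a - 1)*(a + 3)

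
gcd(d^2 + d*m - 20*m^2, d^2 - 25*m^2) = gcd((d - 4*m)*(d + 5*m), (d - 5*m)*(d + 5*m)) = d + 5*m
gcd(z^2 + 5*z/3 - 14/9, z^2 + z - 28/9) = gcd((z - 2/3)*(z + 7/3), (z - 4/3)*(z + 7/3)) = z + 7/3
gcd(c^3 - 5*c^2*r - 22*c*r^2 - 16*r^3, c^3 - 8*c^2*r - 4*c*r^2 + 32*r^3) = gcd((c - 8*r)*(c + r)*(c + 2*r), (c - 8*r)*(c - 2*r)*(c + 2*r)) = -c^2 + 6*c*r + 16*r^2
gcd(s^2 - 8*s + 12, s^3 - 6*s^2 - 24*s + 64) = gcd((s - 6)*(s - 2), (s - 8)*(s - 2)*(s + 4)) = s - 2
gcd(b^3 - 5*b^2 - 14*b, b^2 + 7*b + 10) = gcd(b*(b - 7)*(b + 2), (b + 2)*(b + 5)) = b + 2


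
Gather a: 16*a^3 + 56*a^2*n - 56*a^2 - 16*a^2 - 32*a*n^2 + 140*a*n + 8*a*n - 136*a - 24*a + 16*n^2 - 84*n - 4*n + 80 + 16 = 16*a^3 + a^2*(56*n - 72) + a*(-32*n^2 + 148*n - 160) + 16*n^2 - 88*n + 96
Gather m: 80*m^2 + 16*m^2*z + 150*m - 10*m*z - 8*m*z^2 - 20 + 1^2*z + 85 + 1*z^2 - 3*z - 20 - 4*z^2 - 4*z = m^2*(16*z + 80) + m*(-8*z^2 - 10*z + 150) - 3*z^2 - 6*z + 45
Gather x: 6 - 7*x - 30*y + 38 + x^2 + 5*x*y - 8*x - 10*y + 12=x^2 + x*(5*y - 15) - 40*y + 56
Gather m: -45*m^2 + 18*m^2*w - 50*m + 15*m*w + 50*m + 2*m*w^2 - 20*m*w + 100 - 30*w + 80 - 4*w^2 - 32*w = m^2*(18*w - 45) + m*(2*w^2 - 5*w) - 4*w^2 - 62*w + 180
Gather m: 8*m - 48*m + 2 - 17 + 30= 15 - 40*m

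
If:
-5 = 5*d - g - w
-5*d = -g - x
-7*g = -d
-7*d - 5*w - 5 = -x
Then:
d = -42/37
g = -6/37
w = -19/37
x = -204/37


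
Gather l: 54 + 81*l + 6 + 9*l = 90*l + 60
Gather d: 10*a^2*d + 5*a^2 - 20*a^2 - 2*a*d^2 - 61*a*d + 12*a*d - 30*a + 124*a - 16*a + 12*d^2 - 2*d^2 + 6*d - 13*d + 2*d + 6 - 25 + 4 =-15*a^2 + 78*a + d^2*(10 - 2*a) + d*(10*a^2 - 49*a - 5) - 15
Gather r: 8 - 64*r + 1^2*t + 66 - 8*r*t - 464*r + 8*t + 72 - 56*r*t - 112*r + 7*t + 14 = r*(-64*t - 640) + 16*t + 160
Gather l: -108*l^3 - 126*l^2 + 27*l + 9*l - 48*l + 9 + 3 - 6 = -108*l^3 - 126*l^2 - 12*l + 6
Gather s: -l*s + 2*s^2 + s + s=2*s^2 + s*(2 - l)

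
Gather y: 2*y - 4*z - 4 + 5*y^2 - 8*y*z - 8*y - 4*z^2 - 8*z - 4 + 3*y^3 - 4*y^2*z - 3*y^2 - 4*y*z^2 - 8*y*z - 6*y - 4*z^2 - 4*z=3*y^3 + y^2*(2 - 4*z) + y*(-4*z^2 - 16*z - 12) - 8*z^2 - 16*z - 8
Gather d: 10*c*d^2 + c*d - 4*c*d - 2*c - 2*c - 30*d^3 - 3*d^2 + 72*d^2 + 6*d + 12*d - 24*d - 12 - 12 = -4*c - 30*d^3 + d^2*(10*c + 69) + d*(-3*c - 6) - 24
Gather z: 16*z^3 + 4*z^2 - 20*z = 16*z^3 + 4*z^2 - 20*z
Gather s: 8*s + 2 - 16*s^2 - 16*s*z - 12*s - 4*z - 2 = -16*s^2 + s*(-16*z - 4) - 4*z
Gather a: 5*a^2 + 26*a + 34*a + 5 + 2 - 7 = 5*a^2 + 60*a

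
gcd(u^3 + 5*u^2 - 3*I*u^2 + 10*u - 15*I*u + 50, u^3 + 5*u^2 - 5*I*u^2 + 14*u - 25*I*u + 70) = u^2 + u*(5 + 2*I) + 10*I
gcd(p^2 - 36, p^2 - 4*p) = 1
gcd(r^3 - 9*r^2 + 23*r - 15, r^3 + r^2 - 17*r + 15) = r^2 - 4*r + 3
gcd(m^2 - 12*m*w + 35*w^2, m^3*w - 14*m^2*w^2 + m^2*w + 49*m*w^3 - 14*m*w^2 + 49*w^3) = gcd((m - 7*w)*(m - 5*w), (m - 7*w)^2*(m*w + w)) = -m + 7*w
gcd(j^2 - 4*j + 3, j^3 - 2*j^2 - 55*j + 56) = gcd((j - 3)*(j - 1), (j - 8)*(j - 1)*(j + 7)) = j - 1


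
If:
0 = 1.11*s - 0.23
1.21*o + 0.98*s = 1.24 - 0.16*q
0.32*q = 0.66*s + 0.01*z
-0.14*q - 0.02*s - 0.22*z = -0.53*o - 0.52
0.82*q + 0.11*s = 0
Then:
No Solution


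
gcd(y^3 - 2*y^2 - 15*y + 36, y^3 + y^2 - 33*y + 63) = y^2 - 6*y + 9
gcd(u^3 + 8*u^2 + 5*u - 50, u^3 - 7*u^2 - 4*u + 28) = u - 2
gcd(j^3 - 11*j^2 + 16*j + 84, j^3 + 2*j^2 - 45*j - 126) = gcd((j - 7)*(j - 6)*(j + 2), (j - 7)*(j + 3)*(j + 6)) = j - 7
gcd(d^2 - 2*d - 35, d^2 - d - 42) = d - 7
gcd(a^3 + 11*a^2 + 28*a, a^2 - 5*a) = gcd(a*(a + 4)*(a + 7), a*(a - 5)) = a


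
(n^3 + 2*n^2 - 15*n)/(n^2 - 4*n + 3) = n*(n + 5)/(n - 1)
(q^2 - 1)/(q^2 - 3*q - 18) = (1 - q^2)/(-q^2 + 3*q + 18)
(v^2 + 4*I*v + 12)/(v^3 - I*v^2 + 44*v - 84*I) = (v + 6*I)/(v^2 + I*v + 42)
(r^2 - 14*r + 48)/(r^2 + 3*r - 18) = (r^2 - 14*r + 48)/(r^2 + 3*r - 18)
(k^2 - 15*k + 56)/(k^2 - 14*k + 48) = (k - 7)/(k - 6)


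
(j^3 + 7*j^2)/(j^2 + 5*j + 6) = j^2*(j + 7)/(j^2 + 5*j + 6)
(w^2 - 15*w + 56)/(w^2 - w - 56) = (w - 7)/(w + 7)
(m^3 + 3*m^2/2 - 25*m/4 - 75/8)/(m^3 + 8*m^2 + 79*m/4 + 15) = (m - 5/2)/(m + 4)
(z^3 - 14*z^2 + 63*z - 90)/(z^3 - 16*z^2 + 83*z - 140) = (z^2 - 9*z + 18)/(z^2 - 11*z + 28)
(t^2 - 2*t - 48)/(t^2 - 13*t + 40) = (t + 6)/(t - 5)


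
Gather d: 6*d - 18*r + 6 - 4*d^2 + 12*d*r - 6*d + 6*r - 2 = -4*d^2 + 12*d*r - 12*r + 4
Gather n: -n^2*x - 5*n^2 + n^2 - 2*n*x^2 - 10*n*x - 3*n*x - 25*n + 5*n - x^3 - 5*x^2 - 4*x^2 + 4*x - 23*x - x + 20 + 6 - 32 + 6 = n^2*(-x - 4) + n*(-2*x^2 - 13*x - 20) - x^3 - 9*x^2 - 20*x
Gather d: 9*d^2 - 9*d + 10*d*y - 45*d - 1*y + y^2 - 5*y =9*d^2 + d*(10*y - 54) + y^2 - 6*y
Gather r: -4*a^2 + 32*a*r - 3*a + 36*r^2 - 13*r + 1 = -4*a^2 - 3*a + 36*r^2 + r*(32*a - 13) + 1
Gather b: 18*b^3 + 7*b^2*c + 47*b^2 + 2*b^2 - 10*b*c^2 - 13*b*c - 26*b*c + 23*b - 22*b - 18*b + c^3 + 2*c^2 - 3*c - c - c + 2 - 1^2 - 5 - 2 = 18*b^3 + b^2*(7*c + 49) + b*(-10*c^2 - 39*c - 17) + c^3 + 2*c^2 - 5*c - 6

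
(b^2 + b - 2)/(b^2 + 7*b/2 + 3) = 2*(b - 1)/(2*b + 3)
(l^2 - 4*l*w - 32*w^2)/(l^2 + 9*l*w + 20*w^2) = (l - 8*w)/(l + 5*w)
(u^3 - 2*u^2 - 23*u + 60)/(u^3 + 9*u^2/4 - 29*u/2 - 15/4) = 4*(u - 4)/(4*u + 1)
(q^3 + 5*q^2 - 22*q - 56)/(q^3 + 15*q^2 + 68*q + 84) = (q - 4)/(q + 6)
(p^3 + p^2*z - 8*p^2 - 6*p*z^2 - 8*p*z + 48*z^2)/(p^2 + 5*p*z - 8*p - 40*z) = (p^2 + p*z - 6*z^2)/(p + 5*z)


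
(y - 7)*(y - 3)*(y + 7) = y^3 - 3*y^2 - 49*y + 147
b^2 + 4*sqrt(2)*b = b*(b + 4*sqrt(2))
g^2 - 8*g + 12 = (g - 6)*(g - 2)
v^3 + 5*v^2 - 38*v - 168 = (v - 6)*(v + 4)*(v + 7)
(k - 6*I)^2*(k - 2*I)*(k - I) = k^4 - 15*I*k^3 - 74*k^2 + 132*I*k + 72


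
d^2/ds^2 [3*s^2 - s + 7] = 6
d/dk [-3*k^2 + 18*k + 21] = 18 - 6*k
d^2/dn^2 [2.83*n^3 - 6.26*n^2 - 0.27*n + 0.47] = 16.98*n - 12.52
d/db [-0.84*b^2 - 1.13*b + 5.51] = -1.68*b - 1.13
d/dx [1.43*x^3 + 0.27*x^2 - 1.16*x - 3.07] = 4.29*x^2 + 0.54*x - 1.16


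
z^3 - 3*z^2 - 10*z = z*(z - 5)*(z + 2)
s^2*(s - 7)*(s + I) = s^4 - 7*s^3 + I*s^3 - 7*I*s^2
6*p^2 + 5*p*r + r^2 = (2*p + r)*(3*p + r)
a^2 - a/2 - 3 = (a - 2)*(a + 3/2)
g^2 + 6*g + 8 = (g + 2)*(g + 4)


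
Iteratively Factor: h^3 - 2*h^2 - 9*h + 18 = (h + 3)*(h^2 - 5*h + 6) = (h - 3)*(h + 3)*(h - 2)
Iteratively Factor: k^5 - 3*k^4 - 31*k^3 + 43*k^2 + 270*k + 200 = (k + 1)*(k^4 - 4*k^3 - 27*k^2 + 70*k + 200) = (k + 1)*(k + 4)*(k^3 - 8*k^2 + 5*k + 50) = (k - 5)*(k + 1)*(k + 4)*(k^2 - 3*k - 10) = (k - 5)*(k + 1)*(k + 2)*(k + 4)*(k - 5)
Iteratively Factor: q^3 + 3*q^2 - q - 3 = (q + 1)*(q^2 + 2*q - 3) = (q + 1)*(q + 3)*(q - 1)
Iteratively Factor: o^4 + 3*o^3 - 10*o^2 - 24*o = (o)*(o^3 + 3*o^2 - 10*o - 24) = o*(o - 3)*(o^2 + 6*o + 8) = o*(o - 3)*(o + 2)*(o + 4)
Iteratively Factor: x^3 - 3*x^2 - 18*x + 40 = (x + 4)*(x^2 - 7*x + 10) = (x - 2)*(x + 4)*(x - 5)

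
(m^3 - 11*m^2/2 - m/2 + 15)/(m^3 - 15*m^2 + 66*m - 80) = (m + 3/2)/(m - 8)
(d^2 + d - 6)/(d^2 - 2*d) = (d + 3)/d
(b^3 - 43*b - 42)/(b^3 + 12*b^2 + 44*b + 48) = (b^2 - 6*b - 7)/(b^2 + 6*b + 8)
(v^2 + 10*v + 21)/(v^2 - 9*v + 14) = (v^2 + 10*v + 21)/(v^2 - 9*v + 14)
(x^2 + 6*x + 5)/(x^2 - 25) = (x + 1)/(x - 5)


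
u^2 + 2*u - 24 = (u - 4)*(u + 6)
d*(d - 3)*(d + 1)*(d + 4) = d^4 + 2*d^3 - 11*d^2 - 12*d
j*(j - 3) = j^2 - 3*j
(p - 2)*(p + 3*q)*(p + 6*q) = p^3 + 9*p^2*q - 2*p^2 + 18*p*q^2 - 18*p*q - 36*q^2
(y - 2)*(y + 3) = y^2 + y - 6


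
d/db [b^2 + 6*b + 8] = 2*b + 6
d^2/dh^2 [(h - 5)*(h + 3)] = 2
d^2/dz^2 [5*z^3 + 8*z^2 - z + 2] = 30*z + 16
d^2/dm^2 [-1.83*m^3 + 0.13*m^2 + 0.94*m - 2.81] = 0.26 - 10.98*m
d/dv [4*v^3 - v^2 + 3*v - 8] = 12*v^2 - 2*v + 3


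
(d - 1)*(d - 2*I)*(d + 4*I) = d^3 - d^2 + 2*I*d^2 + 8*d - 2*I*d - 8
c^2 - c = c*(c - 1)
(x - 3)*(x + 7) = x^2 + 4*x - 21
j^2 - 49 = (j - 7)*(j + 7)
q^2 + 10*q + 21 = (q + 3)*(q + 7)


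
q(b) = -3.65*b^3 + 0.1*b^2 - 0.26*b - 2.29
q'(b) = -10.95*b^2 + 0.2*b - 0.26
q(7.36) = -1454.00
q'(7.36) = -591.95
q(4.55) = -345.22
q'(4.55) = -226.04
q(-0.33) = -2.06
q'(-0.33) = -1.52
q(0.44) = -2.70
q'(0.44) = -2.29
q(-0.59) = -1.35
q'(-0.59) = -4.19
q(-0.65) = -1.08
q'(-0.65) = -5.02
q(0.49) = -2.82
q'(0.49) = -2.79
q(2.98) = -98.77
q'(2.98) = -96.90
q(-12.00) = 6322.43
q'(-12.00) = -1579.46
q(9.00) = -2657.38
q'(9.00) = -885.41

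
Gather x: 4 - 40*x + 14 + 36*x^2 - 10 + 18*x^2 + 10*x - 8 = 54*x^2 - 30*x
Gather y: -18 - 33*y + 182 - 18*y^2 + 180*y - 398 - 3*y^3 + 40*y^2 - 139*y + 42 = -3*y^3 + 22*y^2 + 8*y - 192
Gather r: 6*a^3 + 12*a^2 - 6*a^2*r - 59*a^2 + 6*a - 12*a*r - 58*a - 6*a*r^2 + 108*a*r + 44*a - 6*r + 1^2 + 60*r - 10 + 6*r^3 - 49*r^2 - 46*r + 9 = 6*a^3 - 47*a^2 - 8*a + 6*r^3 + r^2*(-6*a - 49) + r*(-6*a^2 + 96*a + 8)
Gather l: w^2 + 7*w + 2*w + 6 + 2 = w^2 + 9*w + 8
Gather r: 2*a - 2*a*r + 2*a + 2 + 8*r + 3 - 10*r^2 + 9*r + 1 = 4*a - 10*r^2 + r*(17 - 2*a) + 6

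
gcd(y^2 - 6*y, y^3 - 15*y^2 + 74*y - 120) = y - 6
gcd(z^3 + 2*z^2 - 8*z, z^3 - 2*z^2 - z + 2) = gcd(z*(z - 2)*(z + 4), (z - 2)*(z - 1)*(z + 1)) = z - 2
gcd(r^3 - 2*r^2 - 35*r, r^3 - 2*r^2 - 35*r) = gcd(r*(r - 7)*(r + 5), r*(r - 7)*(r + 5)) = r^3 - 2*r^2 - 35*r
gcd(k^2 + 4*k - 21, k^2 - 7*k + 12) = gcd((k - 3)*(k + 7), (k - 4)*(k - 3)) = k - 3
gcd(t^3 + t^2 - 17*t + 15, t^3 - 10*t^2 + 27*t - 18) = t^2 - 4*t + 3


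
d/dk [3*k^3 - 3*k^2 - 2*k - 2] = 9*k^2 - 6*k - 2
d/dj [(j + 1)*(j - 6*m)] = 2*j - 6*m + 1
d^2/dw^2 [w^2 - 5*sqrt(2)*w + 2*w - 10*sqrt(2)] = 2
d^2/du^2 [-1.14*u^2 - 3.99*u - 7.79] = -2.28000000000000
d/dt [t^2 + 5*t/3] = 2*t + 5/3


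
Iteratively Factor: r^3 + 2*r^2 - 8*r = (r)*(r^2 + 2*r - 8) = r*(r + 4)*(r - 2)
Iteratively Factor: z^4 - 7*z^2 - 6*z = (z + 2)*(z^3 - 2*z^2 - 3*z) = z*(z + 2)*(z^2 - 2*z - 3) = z*(z + 1)*(z + 2)*(z - 3)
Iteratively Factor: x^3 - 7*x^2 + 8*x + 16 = (x - 4)*(x^2 - 3*x - 4) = (x - 4)*(x + 1)*(x - 4)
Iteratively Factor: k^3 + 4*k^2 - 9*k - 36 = (k - 3)*(k^2 + 7*k + 12) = (k - 3)*(k + 4)*(k + 3)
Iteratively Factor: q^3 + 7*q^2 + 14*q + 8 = (q + 2)*(q^2 + 5*q + 4) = (q + 1)*(q + 2)*(q + 4)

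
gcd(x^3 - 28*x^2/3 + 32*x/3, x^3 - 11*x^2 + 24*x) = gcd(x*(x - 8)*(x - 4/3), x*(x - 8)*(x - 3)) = x^2 - 8*x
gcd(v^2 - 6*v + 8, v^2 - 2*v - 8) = v - 4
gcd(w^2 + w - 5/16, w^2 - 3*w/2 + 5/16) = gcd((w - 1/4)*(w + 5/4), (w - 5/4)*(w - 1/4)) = w - 1/4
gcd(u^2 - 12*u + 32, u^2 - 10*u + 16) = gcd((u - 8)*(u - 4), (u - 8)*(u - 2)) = u - 8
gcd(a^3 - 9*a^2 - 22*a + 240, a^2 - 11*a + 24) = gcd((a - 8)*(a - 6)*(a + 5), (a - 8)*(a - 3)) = a - 8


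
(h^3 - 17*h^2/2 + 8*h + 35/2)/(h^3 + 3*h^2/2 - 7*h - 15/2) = (h - 7)/(h + 3)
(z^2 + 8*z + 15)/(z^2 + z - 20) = (z + 3)/(z - 4)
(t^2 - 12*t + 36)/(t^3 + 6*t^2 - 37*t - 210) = (t - 6)/(t^2 + 12*t + 35)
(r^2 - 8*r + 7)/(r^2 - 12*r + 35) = (r - 1)/(r - 5)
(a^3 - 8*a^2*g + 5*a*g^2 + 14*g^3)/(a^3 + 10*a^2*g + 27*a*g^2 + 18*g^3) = (a^2 - 9*a*g + 14*g^2)/(a^2 + 9*a*g + 18*g^2)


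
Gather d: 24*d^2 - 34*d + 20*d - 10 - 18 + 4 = 24*d^2 - 14*d - 24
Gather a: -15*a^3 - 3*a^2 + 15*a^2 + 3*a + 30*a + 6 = -15*a^3 + 12*a^2 + 33*a + 6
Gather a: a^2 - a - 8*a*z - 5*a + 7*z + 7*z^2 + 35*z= a^2 + a*(-8*z - 6) + 7*z^2 + 42*z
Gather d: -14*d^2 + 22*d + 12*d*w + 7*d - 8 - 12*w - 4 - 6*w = -14*d^2 + d*(12*w + 29) - 18*w - 12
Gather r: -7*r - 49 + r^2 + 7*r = r^2 - 49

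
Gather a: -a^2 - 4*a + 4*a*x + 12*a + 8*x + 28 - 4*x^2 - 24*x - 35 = -a^2 + a*(4*x + 8) - 4*x^2 - 16*x - 7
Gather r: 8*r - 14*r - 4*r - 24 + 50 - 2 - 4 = 20 - 10*r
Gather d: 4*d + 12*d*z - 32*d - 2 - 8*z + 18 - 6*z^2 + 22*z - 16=d*(12*z - 28) - 6*z^2 + 14*z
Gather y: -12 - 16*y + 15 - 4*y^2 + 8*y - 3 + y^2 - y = -3*y^2 - 9*y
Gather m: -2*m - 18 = -2*m - 18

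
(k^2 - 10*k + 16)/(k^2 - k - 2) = (k - 8)/(k + 1)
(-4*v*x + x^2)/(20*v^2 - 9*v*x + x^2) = x/(-5*v + x)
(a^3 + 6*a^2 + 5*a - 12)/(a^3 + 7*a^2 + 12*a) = (a - 1)/a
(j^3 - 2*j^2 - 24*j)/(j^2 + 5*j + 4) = j*(j - 6)/(j + 1)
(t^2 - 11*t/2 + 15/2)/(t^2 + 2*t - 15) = (t - 5/2)/(t + 5)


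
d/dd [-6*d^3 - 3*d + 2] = -18*d^2 - 3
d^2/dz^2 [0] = 0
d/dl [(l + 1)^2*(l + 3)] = (l + 1)*(3*l + 7)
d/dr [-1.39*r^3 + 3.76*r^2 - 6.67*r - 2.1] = -4.17*r^2 + 7.52*r - 6.67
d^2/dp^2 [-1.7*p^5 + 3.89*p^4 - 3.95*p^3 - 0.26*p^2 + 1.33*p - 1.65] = -34.0*p^3 + 46.68*p^2 - 23.7*p - 0.52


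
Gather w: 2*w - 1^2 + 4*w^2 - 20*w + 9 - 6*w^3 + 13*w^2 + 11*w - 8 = -6*w^3 + 17*w^2 - 7*w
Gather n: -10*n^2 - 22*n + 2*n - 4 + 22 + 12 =-10*n^2 - 20*n + 30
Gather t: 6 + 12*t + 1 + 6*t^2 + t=6*t^2 + 13*t + 7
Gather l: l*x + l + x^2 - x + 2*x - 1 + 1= l*(x + 1) + x^2 + x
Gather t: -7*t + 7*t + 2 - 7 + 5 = 0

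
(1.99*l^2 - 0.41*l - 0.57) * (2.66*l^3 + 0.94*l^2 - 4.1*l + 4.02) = 5.2934*l^5 + 0.78*l^4 - 10.0606*l^3 + 9.145*l^2 + 0.6888*l - 2.2914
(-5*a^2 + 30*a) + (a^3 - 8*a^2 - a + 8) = a^3 - 13*a^2 + 29*a + 8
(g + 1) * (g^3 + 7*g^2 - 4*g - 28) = g^4 + 8*g^3 + 3*g^2 - 32*g - 28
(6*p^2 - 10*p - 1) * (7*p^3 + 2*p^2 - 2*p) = 42*p^5 - 58*p^4 - 39*p^3 + 18*p^2 + 2*p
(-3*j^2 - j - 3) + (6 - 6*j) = -3*j^2 - 7*j + 3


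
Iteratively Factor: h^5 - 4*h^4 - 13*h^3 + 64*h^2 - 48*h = (h + 4)*(h^4 - 8*h^3 + 19*h^2 - 12*h) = (h - 3)*(h + 4)*(h^3 - 5*h^2 + 4*h) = (h - 3)*(h - 1)*(h + 4)*(h^2 - 4*h) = h*(h - 3)*(h - 1)*(h + 4)*(h - 4)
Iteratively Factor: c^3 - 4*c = (c - 2)*(c^2 + 2*c) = (c - 2)*(c + 2)*(c)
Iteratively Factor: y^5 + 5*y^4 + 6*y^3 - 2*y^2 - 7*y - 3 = (y + 1)*(y^4 + 4*y^3 + 2*y^2 - 4*y - 3) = (y + 1)*(y + 3)*(y^3 + y^2 - y - 1) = (y - 1)*(y + 1)*(y + 3)*(y^2 + 2*y + 1) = (y - 1)*(y + 1)^2*(y + 3)*(y + 1)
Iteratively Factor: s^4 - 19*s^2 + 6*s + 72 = (s + 2)*(s^3 - 2*s^2 - 15*s + 36) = (s - 3)*(s + 2)*(s^2 + s - 12) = (s - 3)^2*(s + 2)*(s + 4)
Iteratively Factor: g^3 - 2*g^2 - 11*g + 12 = (g - 4)*(g^2 + 2*g - 3) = (g - 4)*(g - 1)*(g + 3)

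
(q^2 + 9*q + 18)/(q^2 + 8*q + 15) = (q + 6)/(q + 5)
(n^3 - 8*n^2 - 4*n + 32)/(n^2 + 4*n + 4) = (n^2 - 10*n + 16)/(n + 2)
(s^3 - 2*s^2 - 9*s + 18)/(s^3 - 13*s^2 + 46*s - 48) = (s + 3)/(s - 8)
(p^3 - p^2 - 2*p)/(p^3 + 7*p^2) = (p^2 - p - 2)/(p*(p + 7))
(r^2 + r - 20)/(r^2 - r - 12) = (r + 5)/(r + 3)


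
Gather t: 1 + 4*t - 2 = 4*t - 1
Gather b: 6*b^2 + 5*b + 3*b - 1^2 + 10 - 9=6*b^2 + 8*b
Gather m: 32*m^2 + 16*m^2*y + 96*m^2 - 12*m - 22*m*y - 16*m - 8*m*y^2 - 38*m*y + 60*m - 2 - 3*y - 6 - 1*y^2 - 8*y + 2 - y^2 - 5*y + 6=m^2*(16*y + 128) + m*(-8*y^2 - 60*y + 32) - 2*y^2 - 16*y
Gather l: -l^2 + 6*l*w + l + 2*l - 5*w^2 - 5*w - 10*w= -l^2 + l*(6*w + 3) - 5*w^2 - 15*w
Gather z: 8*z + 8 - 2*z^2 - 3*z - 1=-2*z^2 + 5*z + 7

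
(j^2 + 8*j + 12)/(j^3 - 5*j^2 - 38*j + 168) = (j + 2)/(j^2 - 11*j + 28)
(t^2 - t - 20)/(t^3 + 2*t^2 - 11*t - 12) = (t - 5)/(t^2 - 2*t - 3)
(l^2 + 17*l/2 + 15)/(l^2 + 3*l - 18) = (l + 5/2)/(l - 3)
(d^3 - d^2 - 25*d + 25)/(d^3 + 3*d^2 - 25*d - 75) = (d - 1)/(d + 3)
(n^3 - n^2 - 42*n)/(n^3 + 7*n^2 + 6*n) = (n - 7)/(n + 1)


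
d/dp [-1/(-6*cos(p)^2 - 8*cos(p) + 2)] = (3*cos(p) + 2)*sin(p)/(3*cos(p)^2 + 4*cos(p) - 1)^2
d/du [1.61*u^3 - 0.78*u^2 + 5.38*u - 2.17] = 4.83*u^2 - 1.56*u + 5.38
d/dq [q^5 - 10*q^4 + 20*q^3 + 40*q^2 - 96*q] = 5*q^4 - 40*q^3 + 60*q^2 + 80*q - 96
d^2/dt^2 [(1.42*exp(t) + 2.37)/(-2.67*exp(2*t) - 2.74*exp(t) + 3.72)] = (-10.123038*exp(4*t) - 57.193536*exp(3*t) - 136.639386*exp(2*t) - 126.42594*exp(t) - 43.807464)*exp(t)/(19.034163*exp(6*t) + 58.599558*exp(5*t) - 19.422648*exp(4*t) - 142.717832*exp(3*t) + 27.060768*exp(2*t) + 113.751648*exp(t) - 51.478848)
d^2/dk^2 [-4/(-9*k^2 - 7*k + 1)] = 8*(-81*k^2 - 63*k + (18*k + 7)^2 + 9)/(9*k^2 + 7*k - 1)^3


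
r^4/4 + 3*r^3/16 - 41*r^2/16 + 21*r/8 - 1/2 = (r/4 + 1)*(r - 2)*(r - 1)*(r - 1/4)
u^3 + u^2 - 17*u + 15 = (u - 3)*(u - 1)*(u + 5)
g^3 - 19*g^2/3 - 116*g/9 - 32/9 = (g - 8)*(g + 1/3)*(g + 4/3)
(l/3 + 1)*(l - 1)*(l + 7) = l^3/3 + 3*l^2 + 11*l/3 - 7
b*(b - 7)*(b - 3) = b^3 - 10*b^2 + 21*b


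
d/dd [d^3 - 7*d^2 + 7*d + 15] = 3*d^2 - 14*d + 7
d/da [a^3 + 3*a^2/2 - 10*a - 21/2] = 3*a^2 + 3*a - 10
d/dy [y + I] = 1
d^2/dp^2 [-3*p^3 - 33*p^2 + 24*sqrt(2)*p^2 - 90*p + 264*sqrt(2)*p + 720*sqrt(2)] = -18*p - 66 + 48*sqrt(2)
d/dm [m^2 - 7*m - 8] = 2*m - 7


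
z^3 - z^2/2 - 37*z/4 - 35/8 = (z - 7/2)*(z + 1/2)*(z + 5/2)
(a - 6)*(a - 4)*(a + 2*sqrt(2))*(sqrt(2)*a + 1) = sqrt(2)*a^4 - 10*sqrt(2)*a^3 + 5*a^3 - 50*a^2 + 26*sqrt(2)*a^2 - 20*sqrt(2)*a + 120*a + 48*sqrt(2)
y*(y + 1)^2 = y^3 + 2*y^2 + y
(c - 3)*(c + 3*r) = c^2 + 3*c*r - 3*c - 9*r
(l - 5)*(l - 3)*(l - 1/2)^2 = l^4 - 9*l^3 + 93*l^2/4 - 17*l + 15/4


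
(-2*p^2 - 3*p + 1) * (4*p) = -8*p^3 - 12*p^2 + 4*p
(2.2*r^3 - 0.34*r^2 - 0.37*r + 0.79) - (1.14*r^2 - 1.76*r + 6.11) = 2.2*r^3 - 1.48*r^2 + 1.39*r - 5.32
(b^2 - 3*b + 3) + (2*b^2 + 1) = 3*b^2 - 3*b + 4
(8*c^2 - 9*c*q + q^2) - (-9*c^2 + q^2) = 17*c^2 - 9*c*q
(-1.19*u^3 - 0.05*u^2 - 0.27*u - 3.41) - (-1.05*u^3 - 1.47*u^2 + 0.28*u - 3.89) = -0.14*u^3 + 1.42*u^2 - 0.55*u + 0.48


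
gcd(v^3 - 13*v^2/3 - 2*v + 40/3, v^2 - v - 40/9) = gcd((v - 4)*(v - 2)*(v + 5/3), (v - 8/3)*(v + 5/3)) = v + 5/3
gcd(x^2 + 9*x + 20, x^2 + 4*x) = x + 4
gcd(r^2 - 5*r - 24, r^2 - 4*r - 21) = r + 3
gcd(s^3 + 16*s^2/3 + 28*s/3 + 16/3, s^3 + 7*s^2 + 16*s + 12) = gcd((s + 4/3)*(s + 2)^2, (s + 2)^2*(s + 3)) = s^2 + 4*s + 4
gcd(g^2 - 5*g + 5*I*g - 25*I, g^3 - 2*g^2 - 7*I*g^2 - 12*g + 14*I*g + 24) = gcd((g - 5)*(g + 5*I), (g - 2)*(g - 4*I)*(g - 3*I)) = 1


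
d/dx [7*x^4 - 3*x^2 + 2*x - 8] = 28*x^3 - 6*x + 2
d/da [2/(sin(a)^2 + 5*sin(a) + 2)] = -2*(2*sin(a) + 5)*cos(a)/(sin(a)^2 + 5*sin(a) + 2)^2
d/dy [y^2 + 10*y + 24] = 2*y + 10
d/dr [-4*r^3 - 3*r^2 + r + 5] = -12*r^2 - 6*r + 1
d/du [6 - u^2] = -2*u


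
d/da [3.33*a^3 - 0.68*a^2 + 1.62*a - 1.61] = 9.99*a^2 - 1.36*a + 1.62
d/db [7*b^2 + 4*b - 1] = 14*b + 4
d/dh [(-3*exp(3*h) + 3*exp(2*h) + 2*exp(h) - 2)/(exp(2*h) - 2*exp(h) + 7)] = (-3*exp(4*h) + 12*exp(3*h) - 71*exp(2*h) + 46*exp(h) + 10)*exp(h)/(exp(4*h) - 4*exp(3*h) + 18*exp(2*h) - 28*exp(h) + 49)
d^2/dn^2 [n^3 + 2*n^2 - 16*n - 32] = 6*n + 4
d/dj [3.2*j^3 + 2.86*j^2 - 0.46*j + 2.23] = 9.6*j^2 + 5.72*j - 0.46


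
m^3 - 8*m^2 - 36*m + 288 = (m - 8)*(m - 6)*(m + 6)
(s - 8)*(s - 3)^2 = s^3 - 14*s^2 + 57*s - 72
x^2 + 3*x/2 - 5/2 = (x - 1)*(x + 5/2)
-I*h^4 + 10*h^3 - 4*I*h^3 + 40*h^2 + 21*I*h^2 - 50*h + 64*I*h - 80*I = (h + 5)*(h + 2*I)*(h + 8*I)*(-I*h + I)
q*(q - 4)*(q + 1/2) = q^3 - 7*q^2/2 - 2*q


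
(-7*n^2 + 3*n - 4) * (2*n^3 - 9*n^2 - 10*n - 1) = -14*n^5 + 69*n^4 + 35*n^3 + 13*n^2 + 37*n + 4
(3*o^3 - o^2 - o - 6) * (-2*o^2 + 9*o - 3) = -6*o^5 + 29*o^4 - 16*o^3 + 6*o^2 - 51*o + 18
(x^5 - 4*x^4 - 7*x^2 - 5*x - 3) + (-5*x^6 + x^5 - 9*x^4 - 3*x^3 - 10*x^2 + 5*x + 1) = -5*x^6 + 2*x^5 - 13*x^4 - 3*x^3 - 17*x^2 - 2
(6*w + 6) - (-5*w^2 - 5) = 5*w^2 + 6*w + 11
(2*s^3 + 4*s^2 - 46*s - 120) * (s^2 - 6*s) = 2*s^5 - 8*s^4 - 70*s^3 + 156*s^2 + 720*s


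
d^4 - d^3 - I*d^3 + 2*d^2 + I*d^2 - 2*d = d*(d - 1)*(d - 2*I)*(d + I)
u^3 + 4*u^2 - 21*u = u*(u - 3)*(u + 7)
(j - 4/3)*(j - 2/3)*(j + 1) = j^3 - j^2 - 10*j/9 + 8/9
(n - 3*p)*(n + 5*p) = n^2 + 2*n*p - 15*p^2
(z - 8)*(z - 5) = z^2 - 13*z + 40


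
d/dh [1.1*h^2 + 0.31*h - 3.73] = 2.2*h + 0.31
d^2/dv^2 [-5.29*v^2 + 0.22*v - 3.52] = -10.5800000000000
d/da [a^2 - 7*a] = 2*a - 7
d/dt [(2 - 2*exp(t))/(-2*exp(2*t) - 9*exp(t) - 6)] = 2*((1 - exp(t))*(4*exp(t) + 9) + 2*exp(2*t) + 9*exp(t) + 6)*exp(t)/(2*exp(2*t) + 9*exp(t) + 6)^2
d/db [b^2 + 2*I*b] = 2*b + 2*I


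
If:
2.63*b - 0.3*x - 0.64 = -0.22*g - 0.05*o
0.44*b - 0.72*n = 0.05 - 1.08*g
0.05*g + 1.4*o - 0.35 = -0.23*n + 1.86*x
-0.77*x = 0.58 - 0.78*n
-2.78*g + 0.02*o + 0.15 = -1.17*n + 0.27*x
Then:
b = 0.19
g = 0.27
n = 0.46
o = -0.22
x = -0.29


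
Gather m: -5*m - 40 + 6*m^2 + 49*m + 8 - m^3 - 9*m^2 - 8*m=-m^3 - 3*m^2 + 36*m - 32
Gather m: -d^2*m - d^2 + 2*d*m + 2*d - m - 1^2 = -d^2 + 2*d + m*(-d^2 + 2*d - 1) - 1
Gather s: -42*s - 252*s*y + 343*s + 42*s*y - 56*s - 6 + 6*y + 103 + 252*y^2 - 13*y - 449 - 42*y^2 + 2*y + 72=s*(245 - 210*y) + 210*y^2 - 5*y - 280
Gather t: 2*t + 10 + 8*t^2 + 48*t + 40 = 8*t^2 + 50*t + 50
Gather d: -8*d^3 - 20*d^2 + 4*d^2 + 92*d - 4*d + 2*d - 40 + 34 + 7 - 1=-8*d^3 - 16*d^2 + 90*d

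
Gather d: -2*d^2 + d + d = -2*d^2 + 2*d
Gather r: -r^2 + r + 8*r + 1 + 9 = -r^2 + 9*r + 10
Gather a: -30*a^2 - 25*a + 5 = -30*a^2 - 25*a + 5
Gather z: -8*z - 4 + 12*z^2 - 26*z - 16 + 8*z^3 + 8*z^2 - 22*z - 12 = 8*z^3 + 20*z^2 - 56*z - 32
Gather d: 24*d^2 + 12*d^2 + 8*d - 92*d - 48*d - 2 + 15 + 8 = 36*d^2 - 132*d + 21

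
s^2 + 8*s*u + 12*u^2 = (s + 2*u)*(s + 6*u)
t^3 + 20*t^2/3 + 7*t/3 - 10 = (t - 1)*(t + 5/3)*(t + 6)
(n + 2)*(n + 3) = n^2 + 5*n + 6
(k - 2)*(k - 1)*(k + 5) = k^3 + 2*k^2 - 13*k + 10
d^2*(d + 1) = d^3 + d^2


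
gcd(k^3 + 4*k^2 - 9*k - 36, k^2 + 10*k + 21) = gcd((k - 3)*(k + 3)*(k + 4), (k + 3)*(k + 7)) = k + 3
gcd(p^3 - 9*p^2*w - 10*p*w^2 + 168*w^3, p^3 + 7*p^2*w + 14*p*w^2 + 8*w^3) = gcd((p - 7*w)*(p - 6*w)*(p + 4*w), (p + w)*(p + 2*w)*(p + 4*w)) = p + 4*w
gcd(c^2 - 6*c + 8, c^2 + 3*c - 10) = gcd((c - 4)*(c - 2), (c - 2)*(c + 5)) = c - 2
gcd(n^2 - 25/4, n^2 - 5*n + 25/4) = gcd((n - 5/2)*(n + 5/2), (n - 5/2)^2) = n - 5/2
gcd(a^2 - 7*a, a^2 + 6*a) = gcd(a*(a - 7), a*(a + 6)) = a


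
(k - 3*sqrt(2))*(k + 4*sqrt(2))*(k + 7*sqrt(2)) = k^3 + 8*sqrt(2)*k^2 - 10*k - 168*sqrt(2)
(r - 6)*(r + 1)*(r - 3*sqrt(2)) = r^3 - 5*r^2 - 3*sqrt(2)*r^2 - 6*r + 15*sqrt(2)*r + 18*sqrt(2)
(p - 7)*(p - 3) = p^2 - 10*p + 21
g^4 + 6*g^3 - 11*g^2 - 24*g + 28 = (g - 2)*(g - 1)*(g + 2)*(g + 7)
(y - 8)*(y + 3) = y^2 - 5*y - 24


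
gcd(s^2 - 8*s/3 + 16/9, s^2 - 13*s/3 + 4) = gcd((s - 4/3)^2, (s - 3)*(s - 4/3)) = s - 4/3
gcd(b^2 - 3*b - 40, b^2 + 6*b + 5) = b + 5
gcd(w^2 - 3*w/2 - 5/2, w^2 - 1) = w + 1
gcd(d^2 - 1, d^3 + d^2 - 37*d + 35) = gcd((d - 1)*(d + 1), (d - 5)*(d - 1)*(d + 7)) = d - 1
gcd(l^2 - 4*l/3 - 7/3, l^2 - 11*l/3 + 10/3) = 1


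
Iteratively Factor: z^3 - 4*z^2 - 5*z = (z - 5)*(z^2 + z) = (z - 5)*(z + 1)*(z)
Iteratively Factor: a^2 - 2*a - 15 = (a - 5)*(a + 3)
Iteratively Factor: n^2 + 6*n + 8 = (n + 2)*(n + 4)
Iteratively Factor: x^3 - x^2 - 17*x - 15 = (x + 3)*(x^2 - 4*x - 5) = (x + 1)*(x + 3)*(x - 5)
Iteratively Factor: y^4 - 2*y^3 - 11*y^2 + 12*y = (y + 3)*(y^3 - 5*y^2 + 4*y) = y*(y + 3)*(y^2 - 5*y + 4) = y*(y - 4)*(y + 3)*(y - 1)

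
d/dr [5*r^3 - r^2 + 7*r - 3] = 15*r^2 - 2*r + 7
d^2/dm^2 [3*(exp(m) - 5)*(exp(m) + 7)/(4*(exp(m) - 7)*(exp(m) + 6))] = 3*(3*exp(4*m) + 31*exp(3*m) + 735*exp(2*m) + 1057*exp(m) + 4998)*exp(m)/(4*(exp(6*m) - 3*exp(5*m) - 123*exp(4*m) + 251*exp(3*m) + 5166*exp(2*m) - 5292*exp(m) - 74088))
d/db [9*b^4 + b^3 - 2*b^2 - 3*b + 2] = 36*b^3 + 3*b^2 - 4*b - 3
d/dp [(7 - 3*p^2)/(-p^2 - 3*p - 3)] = (9*p^2 + 32*p + 21)/(p^4 + 6*p^3 + 15*p^2 + 18*p + 9)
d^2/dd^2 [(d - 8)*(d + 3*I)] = 2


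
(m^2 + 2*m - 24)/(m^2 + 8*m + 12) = (m - 4)/(m + 2)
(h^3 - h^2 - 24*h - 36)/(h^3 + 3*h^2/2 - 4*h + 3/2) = 2*(h^2 - 4*h - 12)/(2*h^2 - 3*h + 1)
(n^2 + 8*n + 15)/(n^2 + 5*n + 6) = (n + 5)/(n + 2)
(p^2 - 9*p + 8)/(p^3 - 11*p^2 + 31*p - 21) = (p - 8)/(p^2 - 10*p + 21)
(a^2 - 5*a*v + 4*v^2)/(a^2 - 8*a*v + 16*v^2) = (-a + v)/(-a + 4*v)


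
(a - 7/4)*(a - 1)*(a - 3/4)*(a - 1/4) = a^4 - 15*a^3/4 + 75*a^2/16 - 145*a/64 + 21/64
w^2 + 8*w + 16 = (w + 4)^2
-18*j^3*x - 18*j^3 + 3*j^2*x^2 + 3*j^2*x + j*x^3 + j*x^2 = (-3*j + x)*(6*j + x)*(j*x + j)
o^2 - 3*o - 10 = (o - 5)*(o + 2)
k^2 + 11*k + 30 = (k + 5)*(k + 6)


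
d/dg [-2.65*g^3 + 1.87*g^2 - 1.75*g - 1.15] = -7.95*g^2 + 3.74*g - 1.75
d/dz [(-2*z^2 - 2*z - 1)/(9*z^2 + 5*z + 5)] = (8*z^2 - 2*z - 5)/(81*z^4 + 90*z^3 + 115*z^2 + 50*z + 25)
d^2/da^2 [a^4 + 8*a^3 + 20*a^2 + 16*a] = 12*a^2 + 48*a + 40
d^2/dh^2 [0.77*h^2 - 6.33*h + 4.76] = 1.54000000000000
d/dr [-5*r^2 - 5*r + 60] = -10*r - 5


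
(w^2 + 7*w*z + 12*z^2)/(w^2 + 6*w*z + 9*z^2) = (w + 4*z)/(w + 3*z)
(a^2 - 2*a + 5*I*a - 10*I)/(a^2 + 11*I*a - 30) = (a - 2)/(a + 6*I)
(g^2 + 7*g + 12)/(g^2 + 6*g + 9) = (g + 4)/(g + 3)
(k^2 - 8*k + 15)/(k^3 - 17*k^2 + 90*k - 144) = (k - 5)/(k^2 - 14*k + 48)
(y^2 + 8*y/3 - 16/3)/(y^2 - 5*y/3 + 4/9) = 3*(y + 4)/(3*y - 1)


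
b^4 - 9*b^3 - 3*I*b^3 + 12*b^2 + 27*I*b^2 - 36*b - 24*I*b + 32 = (b - 8)*(b - 4*I)*(-I*b + 1)*(I*b - I)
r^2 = r^2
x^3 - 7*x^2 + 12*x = x*(x - 4)*(x - 3)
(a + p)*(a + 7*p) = a^2 + 8*a*p + 7*p^2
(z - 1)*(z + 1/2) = z^2 - z/2 - 1/2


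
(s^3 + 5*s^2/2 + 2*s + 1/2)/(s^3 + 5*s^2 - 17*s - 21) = (2*s^2 + 3*s + 1)/(2*(s^2 + 4*s - 21))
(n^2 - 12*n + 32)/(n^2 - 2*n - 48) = (n - 4)/(n + 6)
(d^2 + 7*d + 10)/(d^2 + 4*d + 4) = (d + 5)/(d + 2)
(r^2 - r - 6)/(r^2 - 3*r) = (r + 2)/r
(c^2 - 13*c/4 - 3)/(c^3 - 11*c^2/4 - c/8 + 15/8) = 2*(c - 4)/(2*c^2 - 7*c + 5)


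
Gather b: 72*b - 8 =72*b - 8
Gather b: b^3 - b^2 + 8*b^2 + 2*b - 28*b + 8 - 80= b^3 + 7*b^2 - 26*b - 72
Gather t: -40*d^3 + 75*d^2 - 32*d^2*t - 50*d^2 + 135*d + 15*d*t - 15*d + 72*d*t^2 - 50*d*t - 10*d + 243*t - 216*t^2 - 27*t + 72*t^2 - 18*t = -40*d^3 + 25*d^2 + 110*d + t^2*(72*d - 144) + t*(-32*d^2 - 35*d + 198)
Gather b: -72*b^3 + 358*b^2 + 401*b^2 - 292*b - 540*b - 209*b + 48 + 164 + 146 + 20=-72*b^3 + 759*b^2 - 1041*b + 378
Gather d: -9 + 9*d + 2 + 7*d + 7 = 16*d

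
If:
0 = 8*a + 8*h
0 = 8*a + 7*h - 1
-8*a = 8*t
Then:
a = 1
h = -1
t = -1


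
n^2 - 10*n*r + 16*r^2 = (n - 8*r)*(n - 2*r)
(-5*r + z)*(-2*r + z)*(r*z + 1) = 10*r^3*z - 7*r^2*z^2 + 10*r^2 + r*z^3 - 7*r*z + z^2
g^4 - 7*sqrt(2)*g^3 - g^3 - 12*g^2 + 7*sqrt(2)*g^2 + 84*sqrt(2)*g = g*(g - 4)*(g + 3)*(g - 7*sqrt(2))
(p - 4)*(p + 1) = p^2 - 3*p - 4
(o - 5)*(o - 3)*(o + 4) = o^3 - 4*o^2 - 17*o + 60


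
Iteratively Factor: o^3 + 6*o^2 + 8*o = (o + 4)*(o^2 + 2*o) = (o + 2)*(o + 4)*(o)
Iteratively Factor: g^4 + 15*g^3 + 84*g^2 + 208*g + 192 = (g + 4)*(g^3 + 11*g^2 + 40*g + 48) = (g + 3)*(g + 4)*(g^2 + 8*g + 16) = (g + 3)*(g + 4)^2*(g + 4)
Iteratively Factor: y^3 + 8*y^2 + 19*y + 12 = (y + 4)*(y^2 + 4*y + 3) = (y + 1)*(y + 4)*(y + 3)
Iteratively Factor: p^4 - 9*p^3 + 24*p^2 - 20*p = (p - 2)*(p^3 - 7*p^2 + 10*p) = p*(p - 2)*(p^2 - 7*p + 10) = p*(p - 5)*(p - 2)*(p - 2)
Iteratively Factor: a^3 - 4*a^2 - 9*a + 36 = (a + 3)*(a^2 - 7*a + 12) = (a - 4)*(a + 3)*(a - 3)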